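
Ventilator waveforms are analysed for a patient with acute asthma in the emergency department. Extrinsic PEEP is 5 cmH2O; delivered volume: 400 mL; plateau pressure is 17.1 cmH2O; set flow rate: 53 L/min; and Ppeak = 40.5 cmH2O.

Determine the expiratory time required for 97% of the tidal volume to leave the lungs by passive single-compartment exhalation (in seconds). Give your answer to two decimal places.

3.07

Flow: 53 L/min ÷ 60 = 0.8833 L/s.
R = (PIP − Pplat)/V̇ = (40.5 − 17.1) / 0.8833 = 23.4/0.8833 = 26.492 cmH2O·s/L.
C = Vt/(Pplat − PEEP) = 400.0 / (17.1 − 5) = 400.0/12.1 = 33.058 mL/cmH2O.
τ = R × C = 26.492 × 0.03306 L/cmH2O = 0.8758 s.
t = −τ·ln(1 − 0.97) = −0.8758·ln(0.03) = 3.071 s.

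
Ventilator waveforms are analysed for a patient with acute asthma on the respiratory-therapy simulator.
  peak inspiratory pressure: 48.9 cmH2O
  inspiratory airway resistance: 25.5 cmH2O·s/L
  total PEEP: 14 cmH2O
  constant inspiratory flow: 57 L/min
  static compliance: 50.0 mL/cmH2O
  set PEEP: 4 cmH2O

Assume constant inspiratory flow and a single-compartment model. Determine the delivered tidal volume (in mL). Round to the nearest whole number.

534

Flow: 57 L/min ÷ 60 = 0.95 L/s.
Total PEEP = 14 cmH2O (set 4 + intrinsic 10); this is the baseline alveolar pressure.
Equation of motion (constant flow): PIP = Vt/C + R·V̇ + PEEP.
Vt/C = PIP − R·V̇ − PEEP = 48.9 − 24.225 − 14 = 10.675 cmH2O.
Vt = C × 10.675 = 50.0 × 10.675 = 533.75 mL.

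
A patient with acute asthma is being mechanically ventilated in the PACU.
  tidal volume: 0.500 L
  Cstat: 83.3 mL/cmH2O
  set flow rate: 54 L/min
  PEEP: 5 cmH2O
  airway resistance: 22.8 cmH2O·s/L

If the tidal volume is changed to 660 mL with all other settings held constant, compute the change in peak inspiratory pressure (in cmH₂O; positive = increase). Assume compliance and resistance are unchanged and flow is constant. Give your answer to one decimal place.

1.9

PIP = Vt/C + R·V̇ + PEEP (constant-flow equation of motion).
Only the elastic term changes: ΔPIP = ΔVt / C = (660 − 500) / 83.3 = 1.921 cmH2O.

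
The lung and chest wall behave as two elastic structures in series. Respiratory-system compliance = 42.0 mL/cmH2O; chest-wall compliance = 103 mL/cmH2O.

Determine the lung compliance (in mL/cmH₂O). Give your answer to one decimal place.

1/CL = 1/Crs − 1/Ccw.
1/CL = 1/42.0 − 1/103 = 0.0141.
CL = 70.922 mL/cmH2O.

70.9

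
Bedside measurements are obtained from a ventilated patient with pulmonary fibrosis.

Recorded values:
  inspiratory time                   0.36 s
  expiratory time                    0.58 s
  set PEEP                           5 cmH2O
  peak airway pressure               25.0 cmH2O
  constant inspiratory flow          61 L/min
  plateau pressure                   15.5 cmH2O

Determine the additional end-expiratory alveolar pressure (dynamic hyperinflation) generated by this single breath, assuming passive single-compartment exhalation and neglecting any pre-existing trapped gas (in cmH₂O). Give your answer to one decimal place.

Flow: 61 L/min ÷ 60 = 1.0167 L/s.
Vt = flow × Ti = 1.0167 L/s × 0.36 s × 1000 mL/L = 366.01 mL.
R = (PIP − Pplat)/V̇ = (25.0 − 15.5) / 1.0167 = 9.5/1.0167 = 9.344 cmH2O·s/L.
C = Vt/(Pplat − PEEP) = 366.01 / (15.5 − 5) = 366.01/10.5 = 34.858 mL/cmH2O.
τ = R × C = 9.344 × 0.03486 L/cmH2O = 0.3257 s.
Fraction remaining = e^(−Te/τ) = e^(−0.58/0.3257) = 0.1685; trapped volume = 366.01 × 0.1685 = 61.673 mL.
Additional alveolar pressure from trapping ≈ V_trapped / C = 61.673 / 34.858 = 1.769 cmH2O.

1.8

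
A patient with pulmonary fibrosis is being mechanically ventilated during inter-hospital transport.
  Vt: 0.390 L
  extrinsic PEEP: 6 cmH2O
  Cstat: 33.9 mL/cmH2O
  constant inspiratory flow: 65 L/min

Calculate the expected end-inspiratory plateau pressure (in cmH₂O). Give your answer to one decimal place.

17.5

Pplat = PEEP + Vt / Cstat = 6 + 390 / 33.9 = 6 + 11.504 = 17.504 cmH2O.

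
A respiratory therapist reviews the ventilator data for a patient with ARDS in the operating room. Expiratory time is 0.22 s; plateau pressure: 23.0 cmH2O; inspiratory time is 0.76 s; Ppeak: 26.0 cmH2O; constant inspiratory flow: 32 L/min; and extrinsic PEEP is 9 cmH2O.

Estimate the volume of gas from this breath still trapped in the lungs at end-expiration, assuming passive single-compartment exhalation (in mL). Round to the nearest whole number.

105

Flow: 32 L/min ÷ 60 = 0.5333 L/s.
Vt = flow × Ti = 0.5333 L/s × 0.76 s × 1000 mL/L = 405.31 mL.
R = (PIP − Pplat)/V̇ = (26.0 − 23.0) / 0.5333 = 3.0/0.5333 = 5.625 cmH2O·s/L.
C = Vt/(Pplat − PEEP) = 405.31 / (23.0 − 9) = 405.31/14.0 = 28.951 mL/cmH2O.
τ = R × C = 5.625 × 0.02895 L/cmH2O = 0.1628 s.
Fraction remaining = e^(−Te/τ) = e^(−0.22/0.1628) = 0.2589.
Trapped volume = 405.31 × 0.2589 = 104.93 mL.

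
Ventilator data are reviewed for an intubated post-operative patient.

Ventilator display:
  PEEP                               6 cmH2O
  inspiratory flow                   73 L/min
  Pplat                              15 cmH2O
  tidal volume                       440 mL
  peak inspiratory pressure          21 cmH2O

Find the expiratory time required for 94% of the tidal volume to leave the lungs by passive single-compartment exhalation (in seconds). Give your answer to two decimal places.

0.68

Flow: 73 L/min ÷ 60 = 1.2167 L/s.
R = (PIP − Pplat)/V̇ = (21 − 15) / 1.2167 = 6.0/1.2167 = 4.931 cmH2O·s/L.
C = Vt/(Pplat − PEEP) = 440.0 / (15 − 6) = 440.0/9.0 = 48.889 mL/cmH2O.
τ = R × C = 4.931 × 0.04889 L/cmH2O = 0.2411 s.
t = −τ·ln(1 − 0.94) = −0.2411·ln(0.06) = 0.6783 s.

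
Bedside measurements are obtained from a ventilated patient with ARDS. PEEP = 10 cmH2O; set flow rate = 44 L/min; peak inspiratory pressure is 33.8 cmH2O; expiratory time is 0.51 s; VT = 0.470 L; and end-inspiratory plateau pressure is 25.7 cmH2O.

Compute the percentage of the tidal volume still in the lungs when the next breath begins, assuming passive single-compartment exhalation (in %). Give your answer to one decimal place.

Flow: 44 L/min ÷ 60 = 0.7333 L/s.
R = (PIP − Pplat)/V̇ = (33.8 − 25.7) / 0.7333 = 8.1/0.7333 = 11.046 cmH2O·s/L.
C = Vt/(Pplat − PEEP) = 470.0 / (25.7 − 10) = 470.0/15.7 = 29.936 mL/cmH2O.
τ = R × C = 11.046 × 0.02994 L/cmH2O = 0.3307 s.
Fraction remaining at end-expiration = e^(−Te/τ) = e^(−0.51/0.3307) = 0.2139 → 21.39%.

21.4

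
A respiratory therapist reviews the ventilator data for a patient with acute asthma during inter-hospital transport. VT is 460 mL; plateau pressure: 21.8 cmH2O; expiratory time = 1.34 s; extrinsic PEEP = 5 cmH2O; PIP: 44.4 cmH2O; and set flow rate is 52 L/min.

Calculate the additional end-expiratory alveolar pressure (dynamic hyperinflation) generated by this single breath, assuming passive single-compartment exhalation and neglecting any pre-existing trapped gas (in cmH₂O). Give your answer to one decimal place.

Flow: 52 L/min ÷ 60 = 0.8667 L/s.
R = (PIP − Pplat)/V̇ = (44.4 − 21.8) / 0.8667 = 22.6/0.8667 = 26.076 cmH2O·s/L.
C = Vt/(Pplat − PEEP) = 460.0 / (21.8 − 5) = 460.0/16.8 = 27.381 mL/cmH2O.
τ = R × C = 26.076 × 0.02738 L/cmH2O = 0.714 s.
Fraction remaining = e^(−Te/τ) = e^(−1.34/0.714) = 0.1531; trapped volume = 460.0 × 0.1531 = 70.426 mL.
Additional alveolar pressure from trapping ≈ V_trapped / C = 70.426 / 27.381 = 2.572 cmH2O.

2.6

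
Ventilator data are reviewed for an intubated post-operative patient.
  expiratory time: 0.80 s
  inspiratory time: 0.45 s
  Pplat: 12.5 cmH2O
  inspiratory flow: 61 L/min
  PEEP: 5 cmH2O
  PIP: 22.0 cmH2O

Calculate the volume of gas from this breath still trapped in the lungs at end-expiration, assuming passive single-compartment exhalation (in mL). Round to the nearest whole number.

112

Flow: 61 L/min ÷ 60 = 1.0167 L/s.
Vt = flow × Ti = 1.0167 L/s × 0.45 s × 1000 mL/L = 457.52 mL.
R = (PIP − Pplat)/V̇ = (22.0 − 12.5) / 1.0167 = 9.5/1.0167 = 9.344 cmH2O·s/L.
C = Vt/(Pplat − PEEP) = 457.52 / (12.5 − 5) = 457.52/7.5 = 61.003 mL/cmH2O.
τ = R × C = 9.344 × 0.061 L/cmH2O = 0.57 s.
Fraction remaining = e^(−Te/τ) = e^(−0.80/0.57) = 0.2457.
Trapped volume = 457.52 × 0.2457 = 112.41 mL.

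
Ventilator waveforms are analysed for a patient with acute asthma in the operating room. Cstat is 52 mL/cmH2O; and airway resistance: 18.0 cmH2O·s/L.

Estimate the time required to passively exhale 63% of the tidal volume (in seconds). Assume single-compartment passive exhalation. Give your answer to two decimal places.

τ = R × C = 18.0 × 52 mL/cmH2O = 18.0 × 0.052 L/cmH2O = 0.936 s.
Exhaled fraction f = 1 − e^(−t/τ) → t = −τ·ln(1 − f) = −0.936·ln(0.37) = 0.9306 s.

0.93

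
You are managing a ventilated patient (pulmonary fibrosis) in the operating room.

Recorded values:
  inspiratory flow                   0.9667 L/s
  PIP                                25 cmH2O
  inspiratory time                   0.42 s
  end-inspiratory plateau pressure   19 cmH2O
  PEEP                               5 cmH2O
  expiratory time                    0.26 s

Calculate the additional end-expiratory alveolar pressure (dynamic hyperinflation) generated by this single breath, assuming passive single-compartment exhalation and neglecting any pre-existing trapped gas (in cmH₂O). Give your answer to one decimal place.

Vt = flow × Ti = 0.9667 L/s × 0.42 s × 1000 mL/L = 406.01 mL.
R = (PIP − Pplat)/V̇ = (25 − 19) / 0.9667 = 6.0/0.9667 = 6.207 cmH2O·s/L.
C = Vt/(Pplat − PEEP) = 406.01 / (19 − 5) = 406.01/14.0 = 29.001 mL/cmH2O.
τ = R × C = 6.207 × 0.029 L/cmH2O = 0.18 s.
Fraction remaining = e^(−Te/τ) = e^(−0.26/0.18) = 0.2359; trapped volume = 406.01 × 0.2359 = 95.778 mL.
Additional alveolar pressure from trapping ≈ V_trapped / C = 95.778 / 29.001 = 3.303 cmH2O.

3.3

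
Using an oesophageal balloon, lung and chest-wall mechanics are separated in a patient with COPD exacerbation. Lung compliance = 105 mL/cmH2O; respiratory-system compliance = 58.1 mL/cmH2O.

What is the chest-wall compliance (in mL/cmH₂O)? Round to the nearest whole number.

130

1/Ccw = 1/Crs − 1/CL.
1/Ccw = 1/58.1 − 1/105 = 0.007688.
Ccw = 130.07 mL/cmH2O.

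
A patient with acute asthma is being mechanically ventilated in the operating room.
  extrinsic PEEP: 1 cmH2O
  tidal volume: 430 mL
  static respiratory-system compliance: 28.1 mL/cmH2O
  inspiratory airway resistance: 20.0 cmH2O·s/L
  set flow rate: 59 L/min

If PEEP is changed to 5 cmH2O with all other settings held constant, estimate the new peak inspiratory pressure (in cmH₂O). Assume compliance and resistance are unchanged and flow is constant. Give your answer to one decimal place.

Flow: 59 L/min ÷ 60 = 0.9833 L/s.
PIP = Vt/C + R·V̇ + PEEP (constant-flow equation of motion).
Only the baseline term changes: ΔPIP = ΔPEEP = 5 − 1 = 4.0 cmH2O.
Original PIP = 430/28.1 + 20.0×0.9833 + 1 = 35.968 cmH2O; new PIP = 35.968 + (4.0) = 39.968 cmH2O.

40.0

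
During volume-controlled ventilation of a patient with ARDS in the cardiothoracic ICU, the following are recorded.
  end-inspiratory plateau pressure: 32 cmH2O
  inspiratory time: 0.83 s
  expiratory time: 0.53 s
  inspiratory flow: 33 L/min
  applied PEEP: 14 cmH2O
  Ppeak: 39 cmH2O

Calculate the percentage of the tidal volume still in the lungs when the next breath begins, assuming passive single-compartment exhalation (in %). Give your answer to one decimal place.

19.4

Flow: 33 L/min ÷ 60 = 0.55 L/s.
Vt = flow × Ti = 0.55 L/s × 0.83 s × 1000 mL/L = 456.5 mL.
R = (PIP − Pplat)/V̇ = (39 − 32) / 0.55 = 7.0/0.55 = 12.727 cmH2O·s/L.
C = Vt/(Pplat − PEEP) = 456.5 / (32 − 14) = 456.5/18.0 = 25.361 mL/cmH2O.
τ = R × C = 12.727 × 0.02536 L/cmH2O = 0.3228 s.
Fraction remaining at end-expiration = e^(−Te/τ) = e^(−0.53/0.3228) = 0.1936 → 19.36%.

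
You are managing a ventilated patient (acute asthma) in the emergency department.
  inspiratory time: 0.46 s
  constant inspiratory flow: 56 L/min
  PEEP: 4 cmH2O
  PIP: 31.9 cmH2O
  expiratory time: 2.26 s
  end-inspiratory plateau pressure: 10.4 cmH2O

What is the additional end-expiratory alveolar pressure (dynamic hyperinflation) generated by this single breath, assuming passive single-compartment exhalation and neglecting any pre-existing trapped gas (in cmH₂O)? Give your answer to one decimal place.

1.5

Flow: 56 L/min ÷ 60 = 0.9333 L/s.
Vt = flow × Ti = 0.9333 L/s × 0.46 s × 1000 mL/L = 429.32 mL.
R = (PIP − Pplat)/V̇ = (31.9 − 10.4) / 0.9333 = 21.5/0.9333 = 23.037 cmH2O·s/L.
C = Vt/(Pplat − PEEP) = 429.32 / (10.4 − 4) = 429.32/6.4 = 67.081 mL/cmH2O.
τ = R × C = 23.037 × 0.06708 L/cmH2O = 1.545 s.
Fraction remaining = e^(−Te/τ) = e^(−2.26/1.545) = 0.2316; trapped volume = 429.32 × 0.2316 = 99.431 mL.
Additional alveolar pressure from trapping ≈ V_trapped / C = 99.431 / 67.081 = 1.482 cmH2O.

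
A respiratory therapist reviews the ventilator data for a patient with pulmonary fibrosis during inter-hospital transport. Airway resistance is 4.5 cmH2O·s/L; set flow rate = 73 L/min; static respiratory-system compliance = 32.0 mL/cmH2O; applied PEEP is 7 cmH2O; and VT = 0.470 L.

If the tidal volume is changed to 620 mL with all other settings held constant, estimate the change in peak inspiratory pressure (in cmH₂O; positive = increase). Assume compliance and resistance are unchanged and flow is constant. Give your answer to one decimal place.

PIP = Vt/C + R·V̇ + PEEP (constant-flow equation of motion).
Only the elastic term changes: ΔPIP = ΔVt / C = (620 − 470) / 32.0 = 4.688 cmH2O.

4.7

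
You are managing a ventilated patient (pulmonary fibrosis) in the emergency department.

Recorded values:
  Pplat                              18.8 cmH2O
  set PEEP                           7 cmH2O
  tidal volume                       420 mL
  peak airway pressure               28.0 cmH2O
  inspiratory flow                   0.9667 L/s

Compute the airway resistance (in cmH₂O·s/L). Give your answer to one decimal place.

9.5

Raw = (PIP − Pplat) / flow = (28.0 − 18.8) / 0.9667 = 9.2 / 0.9667 = 9.517 cmH2O·s/L.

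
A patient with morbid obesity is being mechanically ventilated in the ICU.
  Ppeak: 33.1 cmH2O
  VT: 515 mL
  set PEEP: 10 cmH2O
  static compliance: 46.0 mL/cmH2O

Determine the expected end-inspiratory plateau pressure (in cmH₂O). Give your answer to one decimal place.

21.2

Pplat = PEEP + Vt / Cstat = 10 + 515 / 46.0 = 10 + 11.196 = 21.196 cmH2O.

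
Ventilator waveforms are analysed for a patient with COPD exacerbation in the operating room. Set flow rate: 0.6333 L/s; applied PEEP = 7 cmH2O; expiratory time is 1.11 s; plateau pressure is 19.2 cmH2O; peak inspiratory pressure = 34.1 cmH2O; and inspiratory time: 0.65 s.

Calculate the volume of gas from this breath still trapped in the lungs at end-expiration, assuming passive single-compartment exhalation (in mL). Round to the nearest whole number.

Vt = flow × Ti = 0.6333 L/s × 0.65 s × 1000 mL/L = 411.65 mL.
R = (PIP − Pplat)/V̇ = (34.1 − 19.2) / 0.6333 = 14.9/0.6333 = 23.528 cmH2O·s/L.
C = Vt/(Pplat − PEEP) = 411.65 / (19.2 − 7) = 411.65/12.2 = 33.742 mL/cmH2O.
τ = R × C = 23.528 × 0.03374 L/cmH2O = 0.7938 s.
Fraction remaining = e^(−Te/τ) = e^(−1.11/0.7938) = 0.247.
Trapped volume = 411.65 × 0.247 = 101.68 mL.

102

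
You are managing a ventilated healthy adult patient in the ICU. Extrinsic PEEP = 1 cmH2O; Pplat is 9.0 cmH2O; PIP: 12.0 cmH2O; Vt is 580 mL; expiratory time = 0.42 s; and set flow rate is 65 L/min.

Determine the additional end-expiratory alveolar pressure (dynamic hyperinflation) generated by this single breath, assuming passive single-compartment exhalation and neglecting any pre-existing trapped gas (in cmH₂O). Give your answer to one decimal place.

Flow: 65 L/min ÷ 60 = 1.0833 L/s.
R = (PIP − Pplat)/V̇ = (12.0 − 9.0) / 1.0833 = 3.0/1.0833 = 2.769 cmH2O·s/L.
C = Vt/(Pplat − PEEP) = 580.0 / (9.0 − 1) = 580.0/8.0 = 72.5 mL/cmH2O.
τ = R × C = 2.769 × 0.0725 L/cmH2O = 0.2008 s.
Fraction remaining = e^(−Te/τ) = e^(−0.42/0.2008) = 0.1235; trapped volume = 580.0 × 0.1235 = 71.63 mL.
Additional alveolar pressure from trapping ≈ V_trapped / C = 71.63 / 72.5 = 0.988 cmH2O.

1.0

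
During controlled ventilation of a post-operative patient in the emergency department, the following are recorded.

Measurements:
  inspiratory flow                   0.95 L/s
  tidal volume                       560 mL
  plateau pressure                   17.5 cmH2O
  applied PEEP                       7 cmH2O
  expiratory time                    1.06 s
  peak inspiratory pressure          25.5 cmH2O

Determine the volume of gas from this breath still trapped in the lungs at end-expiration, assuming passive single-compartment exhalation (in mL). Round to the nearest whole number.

53

R = (PIP − Pplat)/V̇ = (25.5 − 17.5) / 0.95 = 8.0/0.95 = 8.421 cmH2O·s/L.
C = Vt/(Pplat − PEEP) = 560.0 / (17.5 − 7) = 560.0/10.5 = 53.333 mL/cmH2O.
τ = R × C = 8.421 × 0.05333 L/cmH2O = 0.4491 s.
Fraction remaining = e^(−Te/τ) = e^(−1.06/0.4491) = 0.09439.
Trapped volume = 560.0 × 0.09439 = 52.858 mL.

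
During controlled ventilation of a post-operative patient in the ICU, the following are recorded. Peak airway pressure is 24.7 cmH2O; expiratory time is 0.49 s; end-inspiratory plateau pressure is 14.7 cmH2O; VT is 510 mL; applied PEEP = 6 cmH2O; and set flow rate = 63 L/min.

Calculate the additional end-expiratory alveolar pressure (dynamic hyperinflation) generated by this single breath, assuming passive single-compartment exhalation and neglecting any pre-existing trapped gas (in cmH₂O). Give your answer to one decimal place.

Flow: 63 L/min ÷ 60 = 1.05 L/s.
R = (PIP − Pplat)/V̇ = (24.7 − 14.7) / 1.05 = 10.0/1.05 = 9.524 cmH2O·s/L.
C = Vt/(Pplat − PEEP) = 510.0 / (14.7 − 6) = 510.0/8.7 = 58.621 mL/cmH2O.
τ = R × C = 9.524 × 0.05862 L/cmH2O = 0.5583 s.
Fraction remaining = e^(−Te/τ) = e^(−0.49/0.5583) = 0.4158; trapped volume = 510.0 × 0.4158 = 212.06 mL.
Additional alveolar pressure from trapping ≈ V_trapped / C = 212.06 / 58.621 = 3.617 cmH2O.

3.6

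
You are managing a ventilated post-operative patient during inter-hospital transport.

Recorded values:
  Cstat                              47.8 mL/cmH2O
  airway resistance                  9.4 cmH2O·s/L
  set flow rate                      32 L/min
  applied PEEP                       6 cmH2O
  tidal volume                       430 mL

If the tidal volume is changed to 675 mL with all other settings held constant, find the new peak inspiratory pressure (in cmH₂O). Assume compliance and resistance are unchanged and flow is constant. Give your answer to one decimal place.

25.1

Flow: 32 L/min ÷ 60 = 0.5333 L/s.
PIP = Vt/C + R·V̇ + PEEP (constant-flow equation of motion).
Only the elastic term changes: ΔPIP = ΔVt / C = (675 − 430) / 47.8 = 5.126 cmH2O.
Original PIP = 430/47.8 + 9.4×0.5333 + 6 = 20.009 cmH2O; new PIP = 20.009 + (5.126) = 25.135 cmH2O.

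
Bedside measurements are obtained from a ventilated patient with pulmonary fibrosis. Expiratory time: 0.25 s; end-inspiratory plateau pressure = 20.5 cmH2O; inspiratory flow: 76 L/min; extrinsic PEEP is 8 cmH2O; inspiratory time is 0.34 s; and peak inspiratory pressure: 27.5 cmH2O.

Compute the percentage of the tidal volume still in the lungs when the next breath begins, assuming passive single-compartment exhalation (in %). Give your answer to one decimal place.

Flow: 76 L/min ÷ 60 = 1.2667 L/s.
Vt = flow × Ti = 1.2667 L/s × 0.34 s × 1000 mL/L = 430.68 mL.
R = (PIP − Pplat)/V̇ = (27.5 − 20.5) / 1.2667 = 7.0/1.2667 = 5.526 cmH2O·s/L.
C = Vt/(Pplat − PEEP) = 430.68 / (20.5 − 8) = 430.68/12.5 = 34.454 mL/cmH2O.
τ = R × C = 5.526 × 0.03445 L/cmH2O = 0.1904 s.
Fraction remaining at end-expiration = e^(−Te/τ) = e^(−0.25/0.1904) = 0.269 → 26.9%.

26.9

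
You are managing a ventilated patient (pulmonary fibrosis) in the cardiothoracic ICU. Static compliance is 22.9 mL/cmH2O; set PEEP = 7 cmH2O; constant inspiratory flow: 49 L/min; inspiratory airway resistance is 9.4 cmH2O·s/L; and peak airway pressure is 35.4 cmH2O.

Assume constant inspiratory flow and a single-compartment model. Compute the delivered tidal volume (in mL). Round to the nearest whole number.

Flow: 49 L/min ÷ 60 = 0.8167 L/s.
Equation of motion (constant flow): PIP = Vt/C + R·V̇ + PEEP.
Vt/C = PIP − R·V̇ − PEEP = 35.4 − 7.677 − 7 = 20.723 cmH2O.
Vt = C × 20.723 = 22.9 × 20.723 = 474.56 mL.

475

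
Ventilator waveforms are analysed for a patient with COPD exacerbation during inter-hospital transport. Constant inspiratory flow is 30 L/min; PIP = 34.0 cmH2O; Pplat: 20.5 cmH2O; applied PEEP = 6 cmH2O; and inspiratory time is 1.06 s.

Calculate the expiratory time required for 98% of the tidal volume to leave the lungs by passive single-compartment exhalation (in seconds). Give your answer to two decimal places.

Flow: 30 L/min ÷ 60 = 0.5 L/s.
Vt = flow × Ti = 0.5 L/s × 1.06 s × 1000 mL/L = 530.0 mL.
R = (PIP − Pplat)/V̇ = (34.0 − 20.5) / 0.5 = 13.5/0.5 = 27.0 cmH2O·s/L.
C = Vt/(Pplat − PEEP) = 530.0 / (20.5 − 6) = 530.0/14.5 = 36.552 mL/cmH2O.
τ = R × C = 27.0 × 0.03655 L/cmH2O = 0.9869 s.
t = −τ·ln(1 − 0.98) = −0.9869·ln(0.02) = 3.861 s.

3.86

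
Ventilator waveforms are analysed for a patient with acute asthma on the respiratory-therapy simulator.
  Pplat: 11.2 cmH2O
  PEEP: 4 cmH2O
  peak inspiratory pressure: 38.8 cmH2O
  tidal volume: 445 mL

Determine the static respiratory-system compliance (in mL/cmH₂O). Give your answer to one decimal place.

61.8

Cstat = Vt / (Pplat − PEEP) = 445 / (11.2 − 4) = 445 / 7.2 = 61.806 mL/cmH2O.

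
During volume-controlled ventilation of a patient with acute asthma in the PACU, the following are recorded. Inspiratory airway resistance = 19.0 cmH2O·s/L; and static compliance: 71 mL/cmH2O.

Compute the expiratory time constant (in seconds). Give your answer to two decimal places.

1.35

τ = R × C = 19.0 × 71 mL/cmH2O = 19.0 × 0.071 L/cmH2O = 1.349 s.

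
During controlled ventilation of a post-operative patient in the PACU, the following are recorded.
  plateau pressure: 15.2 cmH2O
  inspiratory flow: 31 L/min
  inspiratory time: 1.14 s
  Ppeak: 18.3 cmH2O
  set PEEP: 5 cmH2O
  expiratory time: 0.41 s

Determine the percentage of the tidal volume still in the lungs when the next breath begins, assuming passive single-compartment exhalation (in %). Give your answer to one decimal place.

30.6

Flow: 31 L/min ÷ 60 = 0.5167 L/s.
Vt = flow × Ti = 0.5167 L/s × 1.14 s × 1000 mL/L = 589.04 mL.
R = (PIP − Pplat)/V̇ = (18.3 − 15.2) / 0.5167 = 3.1/0.5167 = 6.0 cmH2O·s/L.
C = Vt/(Pplat − PEEP) = 589.04 / (15.2 − 5) = 589.04/10.2 = 57.749 mL/cmH2O.
τ = R × C = 6.0 × 0.05775 L/cmH2O = 0.3465 s.
Fraction remaining at end-expiration = e^(−Te/τ) = e^(−0.41/0.3465) = 0.3063 → 30.63%.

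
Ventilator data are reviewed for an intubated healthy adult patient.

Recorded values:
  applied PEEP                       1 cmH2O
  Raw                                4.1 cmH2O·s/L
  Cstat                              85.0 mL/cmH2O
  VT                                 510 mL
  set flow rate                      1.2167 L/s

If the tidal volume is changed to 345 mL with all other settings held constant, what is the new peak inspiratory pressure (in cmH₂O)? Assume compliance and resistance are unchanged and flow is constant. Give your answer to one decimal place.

PIP = Vt/C + R·V̇ + PEEP (constant-flow equation of motion).
Only the elastic term changes: ΔPIP = ΔVt / C = (345 − 510) / 85.0 = -1.941 cmH2O.
Original PIP = 510/85.0 + 4.1×1.2167 + 1 = 11.988 cmH2O; new PIP = 11.988 + (-1.941) = 10.047 cmH2O.

10.0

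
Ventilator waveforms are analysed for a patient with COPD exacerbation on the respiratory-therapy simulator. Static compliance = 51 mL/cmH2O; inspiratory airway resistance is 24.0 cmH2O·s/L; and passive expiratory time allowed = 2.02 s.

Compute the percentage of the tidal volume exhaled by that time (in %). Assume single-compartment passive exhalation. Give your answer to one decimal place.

τ = R × C = 24.0 × 51 mL/cmH2O = 24.0 × 0.051 L/cmH2O = 1.224 s.
Passive exhalation: V(t)/V₀ = e^(−t/τ) = e^(−2.02/1.224) = 0.192.
Fraction exhaled = 1 − 0.192 = 0.808 → 80.8%.

80.8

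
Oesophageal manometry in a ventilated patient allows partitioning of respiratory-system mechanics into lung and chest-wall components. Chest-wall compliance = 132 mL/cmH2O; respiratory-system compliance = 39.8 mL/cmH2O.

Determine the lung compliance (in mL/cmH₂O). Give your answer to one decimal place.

1/CL = 1/Crs − 1/Ccw.
1/CL = 1/39.8 − 1/132 = 0.01755.
CL = 56.98 mL/cmH2O.

57.0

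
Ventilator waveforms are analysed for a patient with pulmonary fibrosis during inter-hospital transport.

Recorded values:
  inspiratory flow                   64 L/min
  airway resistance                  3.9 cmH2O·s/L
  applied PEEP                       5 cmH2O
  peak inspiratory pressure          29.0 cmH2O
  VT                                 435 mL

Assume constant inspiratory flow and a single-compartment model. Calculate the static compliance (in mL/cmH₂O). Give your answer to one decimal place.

21.9

Flow: 64 L/min ÷ 60 = 1.0667 L/s.
Equation of motion (constant flow): PIP = Vt/C + R·V̇ + PEEP.
Vt/C = PIP − R·V̇ − PEEP = 29.0 − 3.9×1.0667 − 5 = 29.0 − 4.16 − 5 = 19.84 cmH2O.
C = Vt / 19.84 = 435 / 19.84 = 21.925 mL/cmH2O.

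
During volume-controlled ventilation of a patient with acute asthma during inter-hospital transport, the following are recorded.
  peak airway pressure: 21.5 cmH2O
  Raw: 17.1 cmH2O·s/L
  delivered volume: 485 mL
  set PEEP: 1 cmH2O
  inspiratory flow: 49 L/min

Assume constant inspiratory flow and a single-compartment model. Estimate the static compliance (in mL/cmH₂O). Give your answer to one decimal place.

Flow: 49 L/min ÷ 60 = 0.8167 L/s.
Equation of motion (constant flow): PIP = Vt/C + R·V̇ + PEEP.
Vt/C = PIP − R·V̇ − PEEP = 21.5 − 17.1×0.8167 − 1 = 21.5 − 13.966 − 1 = 6.534 cmH2O.
C = Vt / 6.534 = 485 / 6.534 = 74.227 mL/cmH2O.

74.2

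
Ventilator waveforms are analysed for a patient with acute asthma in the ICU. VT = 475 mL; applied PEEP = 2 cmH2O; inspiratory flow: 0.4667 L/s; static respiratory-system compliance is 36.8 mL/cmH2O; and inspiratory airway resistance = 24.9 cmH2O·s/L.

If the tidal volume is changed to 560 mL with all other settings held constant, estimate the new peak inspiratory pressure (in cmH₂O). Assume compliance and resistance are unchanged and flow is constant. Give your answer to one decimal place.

28.8

PIP = Vt/C + R·V̇ + PEEP (constant-flow equation of motion).
Only the elastic term changes: ΔPIP = ΔVt / C = (560 − 475) / 36.8 = 2.31 cmH2O.
Original PIP = 475/36.8 + 24.9×0.4667 + 2 = 26.528 cmH2O; new PIP = 26.528 + (2.31) = 28.838 cmH2O.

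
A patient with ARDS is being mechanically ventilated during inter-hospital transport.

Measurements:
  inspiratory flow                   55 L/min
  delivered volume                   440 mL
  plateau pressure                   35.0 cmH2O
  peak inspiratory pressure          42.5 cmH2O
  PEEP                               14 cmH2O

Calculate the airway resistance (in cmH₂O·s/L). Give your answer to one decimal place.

Flow: 55 L/min ÷ 60 = 0.9167 L/s.
Raw = (PIP − Pplat) / flow = (42.5 − 35.0) / 0.9167 = 7.5 / 0.9167 = 8.182 cmH2O·s/L.

8.2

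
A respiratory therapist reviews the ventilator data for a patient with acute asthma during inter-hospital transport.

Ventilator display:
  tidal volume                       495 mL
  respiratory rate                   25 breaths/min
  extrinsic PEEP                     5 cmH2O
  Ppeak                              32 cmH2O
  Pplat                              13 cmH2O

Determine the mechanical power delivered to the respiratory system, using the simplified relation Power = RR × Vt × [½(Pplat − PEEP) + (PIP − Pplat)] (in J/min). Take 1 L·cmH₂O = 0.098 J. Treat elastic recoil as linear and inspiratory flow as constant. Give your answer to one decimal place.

Per-breath work = Vt × [½(Pplat−PEEP) + (PIP−Pplat)] = 0.495 × [0.5×8.0 + 19.0] = 0.495 × 23.0 = 11.385 L·cmH2O.
Power = 25 × 11.385 = 284.63 L·cmH2O/min.
× 0.098 J/(L·cmH2O) → 27.894 J/min.

27.9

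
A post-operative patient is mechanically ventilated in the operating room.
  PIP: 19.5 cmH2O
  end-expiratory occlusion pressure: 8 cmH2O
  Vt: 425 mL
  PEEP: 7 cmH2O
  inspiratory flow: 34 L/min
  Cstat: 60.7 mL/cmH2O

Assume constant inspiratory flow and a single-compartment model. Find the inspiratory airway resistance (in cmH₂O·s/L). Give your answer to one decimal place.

7.9

Flow: 34 L/min ÷ 60 = 0.5667 L/s.
Total PEEP = 8 cmH2O (set 7 + intrinsic 1); this is the baseline alveolar pressure.
Equation of motion (constant flow): PIP = Vt/C + R·V̇ + PEEP.
R·V̇ = PIP − Vt/C − PEEP = 19.5 − 425/60.7 − 8 = 19.5 − 7.002 − 8 = 4.498 cmH2O.
R = 4.498 / 0.5667 = 7.937 cmH2O·s/L.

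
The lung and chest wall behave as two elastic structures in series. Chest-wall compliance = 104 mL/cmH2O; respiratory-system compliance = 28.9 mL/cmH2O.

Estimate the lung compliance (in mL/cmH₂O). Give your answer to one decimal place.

1/CL = 1/Crs − 1/Ccw.
1/CL = 1/28.9 − 1/104 = 0.02499.
CL = 40.016 mL/cmH2O.

40.0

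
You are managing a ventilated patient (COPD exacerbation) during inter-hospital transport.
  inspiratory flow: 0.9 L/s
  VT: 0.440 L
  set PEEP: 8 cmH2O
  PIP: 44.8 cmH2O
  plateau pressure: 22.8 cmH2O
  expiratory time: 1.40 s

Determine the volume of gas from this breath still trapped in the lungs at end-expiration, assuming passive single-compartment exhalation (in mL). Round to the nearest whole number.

64

R = (PIP − Pplat)/V̇ = (44.8 − 22.8) / 0.9 = 22.0/0.9 = 24.444 cmH2O·s/L.
C = Vt/(Pplat − PEEP) = 440.0 / (22.8 − 8) = 440.0/14.8 = 29.73 mL/cmH2O.
τ = R × C = 24.444 × 0.02973 L/cmH2O = 0.7267 s.
Fraction remaining = e^(−Te/τ) = e^(−1.40/0.7267) = 0.1457.
Trapped volume = 440.0 × 0.1457 = 64.108 mL.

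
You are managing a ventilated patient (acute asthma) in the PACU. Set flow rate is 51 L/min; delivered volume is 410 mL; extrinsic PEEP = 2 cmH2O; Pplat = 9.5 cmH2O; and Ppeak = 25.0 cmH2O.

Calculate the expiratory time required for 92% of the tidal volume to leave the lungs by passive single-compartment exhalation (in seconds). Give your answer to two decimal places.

Flow: 51 L/min ÷ 60 = 0.85 L/s.
R = (PIP − Pplat)/V̇ = (25.0 − 9.5) / 0.85 = 15.5/0.85 = 18.235 cmH2O·s/L.
C = Vt/(Pplat − PEEP) = 410.0 / (9.5 − 2) = 410.0/7.5 = 54.667 mL/cmH2O.
τ = R × C = 18.235 × 0.05467 L/cmH2O = 0.9969 s.
t = −τ·ln(1 − 0.92) = −0.9969·ln(0.08) = 2.518 s.

2.52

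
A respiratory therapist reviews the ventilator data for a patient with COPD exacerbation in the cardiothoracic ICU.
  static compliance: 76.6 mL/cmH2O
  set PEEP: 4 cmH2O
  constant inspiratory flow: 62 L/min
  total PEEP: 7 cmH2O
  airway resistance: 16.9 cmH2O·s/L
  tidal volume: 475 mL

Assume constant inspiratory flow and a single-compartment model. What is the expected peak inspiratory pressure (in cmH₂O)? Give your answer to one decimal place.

Flow: 62 L/min ÷ 60 = 1.0333 L/s.
Total PEEP = 7 cmH2O (set 4 + intrinsic 3); this is the baseline alveolar pressure.
Equation of motion (constant flow): PIP = Vt/C + R·V̇ + PEEP.
PIP = 475/76.6 + 16.9×1.0333 + 7 = 6.201 + 17.463 + 7 = 30.664 cmH2O.

30.7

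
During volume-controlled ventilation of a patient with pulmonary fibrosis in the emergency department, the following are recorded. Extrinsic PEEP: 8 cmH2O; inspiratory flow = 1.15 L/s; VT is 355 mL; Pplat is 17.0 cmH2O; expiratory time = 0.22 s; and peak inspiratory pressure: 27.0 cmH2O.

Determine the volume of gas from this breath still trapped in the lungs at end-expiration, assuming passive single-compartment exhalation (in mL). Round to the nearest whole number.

R = (PIP − Pplat)/V̇ = (27.0 − 17.0) / 1.15 = 10.0/1.15 = 8.696 cmH2O·s/L.
C = Vt/(Pplat − PEEP) = 355.0 / (17.0 − 8) = 355.0/9.0 = 39.444 mL/cmH2O.
τ = R × C = 8.696 × 0.03944 L/cmH2O = 0.343 s.
Fraction remaining = e^(−Te/τ) = e^(−0.22/0.343) = 0.5266.
Trapped volume = 355.0 × 0.5266 = 186.94 mL.

187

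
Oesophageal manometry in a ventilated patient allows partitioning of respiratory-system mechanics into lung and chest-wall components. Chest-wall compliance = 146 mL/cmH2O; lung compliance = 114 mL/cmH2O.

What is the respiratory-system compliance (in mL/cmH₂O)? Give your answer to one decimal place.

64.0

Lung and chest wall are elastances in series: 1/Crs = 1/CL + 1/Ccw.
1/Crs = 1/114 + 1/146 = 0.01562.
Crs = 64.02 mL/cmH2O.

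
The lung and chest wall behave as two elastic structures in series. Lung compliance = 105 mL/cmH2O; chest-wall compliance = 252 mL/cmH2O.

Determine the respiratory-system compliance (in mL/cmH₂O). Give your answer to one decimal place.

74.1

Lung and chest wall are elastances in series: 1/Crs = 1/CL + 1/Ccw.
1/Crs = 1/105 + 1/252 = 0.01349.
Crs = 74.129 mL/cmH2O.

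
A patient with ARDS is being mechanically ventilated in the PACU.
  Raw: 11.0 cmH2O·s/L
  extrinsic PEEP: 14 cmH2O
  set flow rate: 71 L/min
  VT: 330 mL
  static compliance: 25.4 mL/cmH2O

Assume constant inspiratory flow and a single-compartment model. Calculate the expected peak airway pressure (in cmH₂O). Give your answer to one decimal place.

40.0

Flow: 71 L/min ÷ 60 = 1.1833 L/s.
Equation of motion (constant flow): PIP = Vt/C + R·V̇ + PEEP.
PIP = 330/25.4 + 11.0×1.1833 + 14 = 12.992 + 13.016 + 14 = 40.008 cmH2O.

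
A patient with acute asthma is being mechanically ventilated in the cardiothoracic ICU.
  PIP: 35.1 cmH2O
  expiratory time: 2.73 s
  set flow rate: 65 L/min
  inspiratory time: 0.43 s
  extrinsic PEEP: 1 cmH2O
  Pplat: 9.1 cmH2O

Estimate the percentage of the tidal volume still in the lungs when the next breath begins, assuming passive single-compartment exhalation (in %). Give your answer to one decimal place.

13.8

Flow: 65 L/min ÷ 60 = 1.0833 L/s.
Vt = flow × Ti = 1.0833 L/s × 0.43 s × 1000 mL/L = 465.82 mL.
R = (PIP − Pplat)/V̇ = (35.1 − 9.1) / 1.0833 = 26.0/1.0833 = 24.001 cmH2O·s/L.
C = Vt/(Pplat − PEEP) = 465.82 / (9.1 − 1) = 465.82/8.1 = 57.509 mL/cmH2O.
τ = R × C = 24.001 × 0.05751 L/cmH2O = 1.38 s.
Fraction remaining at end-expiration = e^(−Te/τ) = e^(−2.73/1.38) = 0.1383 → 13.83%.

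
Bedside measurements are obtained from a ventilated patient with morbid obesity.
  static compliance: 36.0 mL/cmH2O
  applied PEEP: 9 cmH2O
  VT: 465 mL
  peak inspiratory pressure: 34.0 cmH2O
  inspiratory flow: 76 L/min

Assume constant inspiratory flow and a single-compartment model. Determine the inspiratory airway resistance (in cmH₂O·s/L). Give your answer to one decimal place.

Flow: 76 L/min ÷ 60 = 1.2667 L/s.
Equation of motion (constant flow): PIP = Vt/C + R·V̇ + PEEP.
R·V̇ = PIP − Vt/C − PEEP = 34.0 − 465/36.0 − 9 = 34.0 − 12.917 − 9 = 12.083 cmH2O.
R = 12.083 / 1.2667 = 9.539 cmH2O·s/L.

9.5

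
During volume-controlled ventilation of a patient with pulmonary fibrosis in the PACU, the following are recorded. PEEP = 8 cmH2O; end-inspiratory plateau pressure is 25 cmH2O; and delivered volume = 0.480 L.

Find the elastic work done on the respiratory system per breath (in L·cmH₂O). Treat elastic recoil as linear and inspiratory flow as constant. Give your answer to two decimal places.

Elastic work ≈ ½ × (Pplat − PEEP) × Vt = 0.5 × (25 − 8) × 0.480 L = 0.5 × 17.0 × 0.480 = 4.08 L·cmH2O.

4.08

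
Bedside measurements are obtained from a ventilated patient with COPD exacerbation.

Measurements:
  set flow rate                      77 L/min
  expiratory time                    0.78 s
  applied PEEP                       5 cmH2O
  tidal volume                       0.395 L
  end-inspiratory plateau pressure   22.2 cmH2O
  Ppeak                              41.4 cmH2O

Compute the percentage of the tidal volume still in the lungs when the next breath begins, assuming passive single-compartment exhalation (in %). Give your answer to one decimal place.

Flow: 77 L/min ÷ 60 = 1.2833 L/s.
R = (PIP − Pplat)/V̇ = (41.4 − 22.2) / 1.2833 = 19.2/1.2833 = 14.961 cmH2O·s/L.
C = Vt/(Pplat − PEEP) = 395.0 / (22.2 − 5) = 395.0/17.2 = 22.965 mL/cmH2O.
τ = R × C = 14.961 × 0.02297 L/cmH2O = 0.3437 s.
Fraction remaining at end-expiration = e^(−Te/τ) = e^(−0.78/0.3437) = 0.1034 → 10.34%.

10.3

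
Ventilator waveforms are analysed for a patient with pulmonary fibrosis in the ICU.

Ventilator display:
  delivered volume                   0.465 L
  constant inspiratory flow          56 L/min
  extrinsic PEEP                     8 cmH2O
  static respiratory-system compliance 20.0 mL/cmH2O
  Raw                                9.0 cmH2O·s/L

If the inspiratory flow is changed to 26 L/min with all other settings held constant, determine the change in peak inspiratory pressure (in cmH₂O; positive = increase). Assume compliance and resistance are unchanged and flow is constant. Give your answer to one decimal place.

-4.5

Flow: 56 L/min ÷ 60 = 0.9333 L/s.
New flow: 26 L/min ÷ 60 = 0.4333 L/s.
PIP = Vt/C + R·V̇ + PEEP (constant-flow equation of motion).
Only the resistive term changes: ΔPIP = R × ΔV̇ = 9.0 × (0.4333 − 0.9333) = 9.0 × -0.5 = -4.5 cmH2O.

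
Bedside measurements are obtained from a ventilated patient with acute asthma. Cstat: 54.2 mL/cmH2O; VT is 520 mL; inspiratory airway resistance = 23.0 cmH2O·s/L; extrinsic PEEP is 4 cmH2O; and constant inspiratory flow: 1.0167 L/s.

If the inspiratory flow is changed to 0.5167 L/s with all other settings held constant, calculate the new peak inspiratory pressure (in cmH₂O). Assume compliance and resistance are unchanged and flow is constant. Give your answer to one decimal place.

25.5

PIP = Vt/C + R·V̇ + PEEP (constant-flow equation of motion).
Only the resistive term changes: ΔPIP = R × ΔV̇ = 23.0 × (0.5167 − 1.0167) = 23.0 × -0.5 = -11.5 cmH2O.
Original PIP = 520/54.2 + 23.0×1.0167 + 4 = 36.978 cmH2O; new PIP = 36.978 + (-11.5) = 25.478 cmH2O.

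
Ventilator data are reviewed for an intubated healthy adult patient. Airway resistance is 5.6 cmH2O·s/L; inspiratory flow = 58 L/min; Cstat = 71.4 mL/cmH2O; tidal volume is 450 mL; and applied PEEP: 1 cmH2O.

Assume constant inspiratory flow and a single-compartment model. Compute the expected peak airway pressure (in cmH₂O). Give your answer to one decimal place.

Flow: 58 L/min ÷ 60 = 0.9667 L/s.
Equation of motion (constant flow): PIP = Vt/C + R·V̇ + PEEP.
PIP = 450/71.4 + 5.6×0.9667 + 1 = 6.303 + 5.414 + 1 = 12.717 cmH2O.

12.7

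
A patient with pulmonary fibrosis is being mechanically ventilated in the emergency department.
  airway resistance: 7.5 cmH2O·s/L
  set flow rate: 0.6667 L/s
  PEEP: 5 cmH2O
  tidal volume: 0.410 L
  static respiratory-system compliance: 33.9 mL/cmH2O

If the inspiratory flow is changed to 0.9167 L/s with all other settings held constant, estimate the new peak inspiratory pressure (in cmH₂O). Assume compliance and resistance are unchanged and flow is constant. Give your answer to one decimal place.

PIP = Vt/C + R·V̇ + PEEP (constant-flow equation of motion).
Only the resistive term changes: ΔPIP = R × ΔV̇ = 7.5 × (0.9167 − 0.6667) = 7.5 × 0.25 = 1.875 cmH2O.
Original PIP = 410/33.9 + 7.5×0.6667 + 5 = 22.095 cmH2O; new PIP = 22.095 + (1.875) = 23.97 cmH2O.

24.0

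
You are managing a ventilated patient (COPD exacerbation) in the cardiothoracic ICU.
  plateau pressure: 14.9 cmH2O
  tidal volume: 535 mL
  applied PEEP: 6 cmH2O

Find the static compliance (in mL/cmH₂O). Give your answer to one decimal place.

Cstat = Vt / (Pplat − PEEP) = 535 / (14.9 − 6) = 535 / 8.9 = 60.112 mL/cmH2O.

60.1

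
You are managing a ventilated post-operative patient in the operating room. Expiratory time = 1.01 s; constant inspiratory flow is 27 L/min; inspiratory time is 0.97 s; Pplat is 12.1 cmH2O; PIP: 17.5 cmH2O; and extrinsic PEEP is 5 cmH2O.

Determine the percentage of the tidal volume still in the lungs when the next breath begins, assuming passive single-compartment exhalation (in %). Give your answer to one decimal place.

Flow: 27 L/min ÷ 60 = 0.45 L/s.
Vt = flow × Ti = 0.45 L/s × 0.97 s × 1000 mL/L = 436.5 mL.
R = (PIP − Pplat)/V̇ = (17.5 − 12.1) / 0.45 = 5.4/0.45 = 12.0 cmH2O·s/L.
C = Vt/(Pplat − PEEP) = 436.5 / (12.1 − 5) = 436.5/7.1 = 61.479 mL/cmH2O.
τ = R × C = 12.0 × 0.06148 L/cmH2O = 0.7378 s.
Fraction remaining at end-expiration = e^(−Te/τ) = e^(−1.01/0.7378) = 0.2544 → 25.44%.

25.4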